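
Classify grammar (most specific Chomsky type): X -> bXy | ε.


Single nonterminal LHS, but b^n y^n is not regular
Classification: Type 2 (Context-Free)


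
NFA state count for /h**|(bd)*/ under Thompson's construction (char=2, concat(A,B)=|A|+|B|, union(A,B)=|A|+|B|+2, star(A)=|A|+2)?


Syntax tree has 3 char leaf(s), 1 union(s), 3 star(s)
chars contribute 3×2 = 6; each union adds +2; each star adds +2
Total: 6 + 2 + 6 = 14 states


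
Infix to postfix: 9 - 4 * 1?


* has higher precedence, evaluate 4*1 first
Postfix: 9 4 1 * -


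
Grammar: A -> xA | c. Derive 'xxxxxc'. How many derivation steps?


Derivation: A => xA => xxA => xxxA => xxxxA => xxxxxA => xxxxxc
Steps: 6


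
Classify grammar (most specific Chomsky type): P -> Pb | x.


Left-linear: every RHS is a terminal or one nonterminal followed by a terminal
Classification: Type 3 (Regular)


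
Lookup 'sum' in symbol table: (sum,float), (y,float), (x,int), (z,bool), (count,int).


Lookup 'sum' → type float


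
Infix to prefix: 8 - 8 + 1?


left-to-right (same/higher precedence on left): tree is (+ (- 8 8) 1)
Prefix: + - 8 8 1


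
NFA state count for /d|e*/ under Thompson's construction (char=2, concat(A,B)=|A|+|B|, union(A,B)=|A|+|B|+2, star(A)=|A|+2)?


Syntax tree has 2 char leaf(s), 1 union(s), 1 star(s)
chars contribute 2×2 = 4; each union adds +2; each star adds +2
Total: 4 + 2 + 2 = 8 states


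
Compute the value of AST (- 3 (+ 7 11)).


Evaluate inner: (+ 7 11) = 18
Evaluate root: (- 3 18) = -15
Result: -15


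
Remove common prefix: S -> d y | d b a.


Common prefix: 'd'
Factored: S -> d S', S' -> y | b a


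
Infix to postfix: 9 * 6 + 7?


Left to right (same or higher precedence on left)
Postfix: 9 6 * 7 +


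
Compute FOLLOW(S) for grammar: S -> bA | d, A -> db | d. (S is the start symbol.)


$ ∈ FOLLOW(S). For each A -> αBβ: add FIRST(β)\{ε} to FOLLOW(B); if β nullable, add FOLLOW(A).
FOLLOW(S) = {$}


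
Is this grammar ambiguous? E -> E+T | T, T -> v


precedence layered via separate nonterminal T: deterministic
Unambiguous


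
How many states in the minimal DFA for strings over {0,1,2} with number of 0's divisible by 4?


Track (count of 0) mod 4: states 0..3, accept at 0
Minimal DFA: 4 states


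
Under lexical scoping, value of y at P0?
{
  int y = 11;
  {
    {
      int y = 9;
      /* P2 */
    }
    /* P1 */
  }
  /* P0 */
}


y declared in the same block as P0
y = 11


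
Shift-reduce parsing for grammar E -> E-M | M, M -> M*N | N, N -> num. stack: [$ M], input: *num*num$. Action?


shift '*' to continue M -> M*N
Action: shift


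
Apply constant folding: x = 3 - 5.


3 - 5 = -2 at compile time
Optimized: x = -2


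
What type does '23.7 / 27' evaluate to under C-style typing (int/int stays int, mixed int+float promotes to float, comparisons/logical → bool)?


Operand types: float / int
Rule: mixed int/float promotes to float; int/int stays int
Result type: float


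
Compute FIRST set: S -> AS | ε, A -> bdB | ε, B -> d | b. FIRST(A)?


Per alternative of A: FIRST(bdB) = {b}; FIRST(ε) = {ε}
FIRST(A) = {b, ε}


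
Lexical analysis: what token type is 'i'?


Pattern: letter/underscore followed by alphanumerics, not a keyword
Type: IDENTIFIER


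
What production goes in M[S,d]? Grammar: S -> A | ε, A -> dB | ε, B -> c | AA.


For [S, d]: 'd' ∈ FIRST(A)
Entry: S -> A


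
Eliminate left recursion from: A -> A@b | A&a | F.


Left-recursive alternatives: A@b, A&a; non-recursive: F
Introduce A': A -> FA', A' -> @bA' | &aA' | ε


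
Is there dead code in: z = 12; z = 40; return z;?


first assignment to z is overwritten before any read
Dead: 'z = 12'


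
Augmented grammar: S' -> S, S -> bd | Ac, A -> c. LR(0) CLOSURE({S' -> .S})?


Start: S' -> .S
For each item with dot before a nonterminal B, add B -> .γ for every B-production
Closure: [S' -> .S, S -> .bd, S -> .Ac, A -> .c]


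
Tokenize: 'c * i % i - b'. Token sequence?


Scan left to right, longest-match per lexeme
Tokens: ID(c), OP(*), ID(i), OP(%), ID(i), OP(-), ID(b)


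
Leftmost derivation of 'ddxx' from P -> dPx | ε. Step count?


Derivation: P => dPx => ddPxx => ddxx
Steps: 3


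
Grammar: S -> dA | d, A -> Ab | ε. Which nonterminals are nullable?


A nonterminal is nullable iff some alternative derives ε (directly, or every symbol in it is nullable)
Nullable: {A}


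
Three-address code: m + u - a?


Break into single-operator statements:
t1 = m + u
t2 = t1 - a


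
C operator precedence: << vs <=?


'<<' is shift (level 8); '<=' is relational (level 7)
Higher level binds tighter
'<<' has higher precedence than '<='


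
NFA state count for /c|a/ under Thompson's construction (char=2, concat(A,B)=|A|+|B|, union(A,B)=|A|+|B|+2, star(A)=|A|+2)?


Syntax tree has 2 char leaf(s), 1 union(s), 0 star(s)
chars contribute 2×2 = 4; each union adds +2; each star adds +2
Total: 4 + 2 + 0 = 6 states


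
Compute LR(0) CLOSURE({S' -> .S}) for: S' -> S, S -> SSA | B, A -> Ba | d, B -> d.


Start: S' -> .S
For each item with dot before a nonterminal B, add B -> .γ for every B-production
Closure: [S' -> .S, S -> .SSA, S -> .B, B -> .d]


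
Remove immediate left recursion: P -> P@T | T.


Left-recursive alternatives: P@T; non-recursive: T
Introduce P': P -> TP', P' -> @TP' | ε


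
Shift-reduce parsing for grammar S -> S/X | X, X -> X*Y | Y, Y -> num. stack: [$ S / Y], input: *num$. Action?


'Y' (not preceded by X*) is the handle for X -> Y
Action: reduce (X -> Y)


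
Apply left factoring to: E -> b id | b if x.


Common prefix: 'b'
Factored: E -> b E', E' -> id | if x


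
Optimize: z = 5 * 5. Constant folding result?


5 * 5 = 25 at compile time
Optimized: z = 25


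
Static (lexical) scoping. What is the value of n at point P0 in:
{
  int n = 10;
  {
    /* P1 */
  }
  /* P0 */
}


n declared in the same block as P0
n = 10


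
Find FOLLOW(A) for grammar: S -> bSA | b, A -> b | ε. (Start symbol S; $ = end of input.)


$ ∈ FOLLOW(S). For each A -> αBβ: add FIRST(β)\{ε} to FOLLOW(B); if β nullable, add FOLLOW(A).
FOLLOW(A) = {$, b}


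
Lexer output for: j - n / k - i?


Scan left to right, longest-match per lexeme
Tokens: ID(j), OP(-), ID(n), OP(/), ID(k), OP(-), ID(i)


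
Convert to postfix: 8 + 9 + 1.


Left to right (same or higher precedence on left)
Postfix: 8 9 + 1 +


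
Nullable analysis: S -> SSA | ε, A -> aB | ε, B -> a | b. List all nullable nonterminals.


A nonterminal is nullable iff some alternative derives ε (directly, or every symbol in it is nullable)
Nullable: {A, S}


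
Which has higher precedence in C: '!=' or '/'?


'/' is multiplicative (level 10); '!=' is equality (level 6)
Higher level binds tighter
'/' has higher precedence than '!='


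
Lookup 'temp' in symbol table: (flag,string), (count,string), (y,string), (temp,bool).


Lookup 'temp' → type bool


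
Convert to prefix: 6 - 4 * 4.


'*' binds tighter: tree is (- 6 (* 4 4))
Prefix: - 6 * 4 4


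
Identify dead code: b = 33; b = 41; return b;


first assignment to b is overwritten before any read
Dead: 'b = 33'


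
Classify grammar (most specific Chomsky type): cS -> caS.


LHS has context (more than one symbol) and |LHS| ≤ |RHS|
Classification: Type 1 (Context-Sensitive)


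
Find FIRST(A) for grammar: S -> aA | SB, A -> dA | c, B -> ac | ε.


Per alternative of A: FIRST(dA) = {d}; FIRST(c) = {c}
FIRST(A) = {c, d}


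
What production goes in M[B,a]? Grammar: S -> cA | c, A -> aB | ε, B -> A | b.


For [B, a]: 'a' ∈ FIRST(A)
Entry: B -> A


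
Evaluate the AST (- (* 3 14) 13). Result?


Evaluate inner: (* 3 14) = 42
Evaluate root: (- 42 13) = 29
Result: 29


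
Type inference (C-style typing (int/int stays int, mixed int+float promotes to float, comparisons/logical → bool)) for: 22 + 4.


Operand types: int + int
Rule: mixed int/float promotes to float; int/int stays int
Result type: int


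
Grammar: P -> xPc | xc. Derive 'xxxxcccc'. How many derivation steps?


Derivation: P => xPc => xxPcc => xxxPccc => xxxxcccc
Steps: 4


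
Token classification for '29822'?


Pattern: digits only
Type: INTEGER_LITERAL


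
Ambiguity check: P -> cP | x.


right-linear, alternatives start with distinct terminals 'c' vs 'x': unique leftmost derivation
Unambiguous


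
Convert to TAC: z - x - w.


Break into single-operator statements:
t1 = z - x
t2 = t1 - w


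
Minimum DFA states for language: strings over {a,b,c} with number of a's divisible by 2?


Track (count of a) mod 2: states 0..1, accept at 0
Minimal DFA: 2 states


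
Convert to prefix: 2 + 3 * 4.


'*' binds tighter: tree is (+ 2 (* 3 4))
Prefix: + 2 * 3 4


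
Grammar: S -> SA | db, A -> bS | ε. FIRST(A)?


Per alternative of A: FIRST(bS) = {b}; FIRST(ε) = {ε}
FIRST(A) = {b, ε}


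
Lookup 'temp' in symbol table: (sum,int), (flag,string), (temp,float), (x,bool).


Lookup 'temp' → type float


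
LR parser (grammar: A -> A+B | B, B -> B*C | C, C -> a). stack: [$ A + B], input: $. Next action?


handle 'A+B' on top; lookahead ∈ FOLLOW(A) = {+, $}
Action: reduce (A -> A+B)


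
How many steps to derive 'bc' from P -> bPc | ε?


Derivation: P => bPc => bc
Steps: 2


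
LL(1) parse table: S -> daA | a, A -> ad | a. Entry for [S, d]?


For [S, d]: 'd' ∈ FIRST(daA)
Entry: S -> daA


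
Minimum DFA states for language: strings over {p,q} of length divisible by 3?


Track length mod 3: states 0..2, accept at 0
Minimal DFA: 3 states


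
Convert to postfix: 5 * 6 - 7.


Left to right (same or higher precedence on left)
Postfix: 5 6 * 7 -


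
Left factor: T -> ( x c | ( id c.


Common prefix: '('
Factored: T -> ( T', T' -> x c | id c


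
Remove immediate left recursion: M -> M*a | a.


Left-recursive alternatives: M*a; non-recursive: a
Introduce M': M -> aM', M' -> *aM' | ε


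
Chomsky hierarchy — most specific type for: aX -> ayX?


LHS has context (more than one symbol) and |LHS| ≤ |RHS|
Classification: Type 1 (Context-Sensitive)


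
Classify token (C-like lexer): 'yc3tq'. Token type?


Pattern: letter/underscore followed by alphanumerics, not a keyword
Type: IDENTIFIER


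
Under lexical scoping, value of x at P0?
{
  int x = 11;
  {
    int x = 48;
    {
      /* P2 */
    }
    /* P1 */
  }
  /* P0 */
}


x declared in the same block as P0
x = 11


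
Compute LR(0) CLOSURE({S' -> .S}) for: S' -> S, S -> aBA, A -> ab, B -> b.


Start: S' -> .S
For each item with dot before a nonterminal B, add B -> .γ for every B-production
Closure: [S' -> .S, S -> .aBA]


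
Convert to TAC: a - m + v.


Break into single-operator statements:
t1 = a - m
t2 = t1 + v


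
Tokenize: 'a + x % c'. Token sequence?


Scan left to right, longest-match per lexeme
Tokens: ID(a), OP(+), ID(x), OP(%), ID(c)


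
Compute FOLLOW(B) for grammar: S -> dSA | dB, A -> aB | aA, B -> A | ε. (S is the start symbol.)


$ ∈ FOLLOW(S). For each A -> αBβ: add FIRST(β)\{ε} to FOLLOW(B); if β nullable, add FOLLOW(A).
FOLLOW(B) = {$, a}


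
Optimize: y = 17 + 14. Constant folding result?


17 + 14 = 31 at compile time
Optimized: y = 31


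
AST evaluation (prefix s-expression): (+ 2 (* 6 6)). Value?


Evaluate inner: (* 6 6) = 36
Evaluate root: (+ 2 36) = 38
Result: 38


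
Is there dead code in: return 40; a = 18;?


statement follows a return and is unreachable
Dead: 'a = 18'


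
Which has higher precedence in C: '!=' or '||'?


'!=' is equality (level 6); '||' is logical OR (level 1)
Higher level binds tighter
'!=' has higher precedence than '||'


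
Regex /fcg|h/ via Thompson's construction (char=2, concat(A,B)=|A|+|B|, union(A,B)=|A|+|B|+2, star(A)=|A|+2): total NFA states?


Syntax tree has 4 char leaf(s), 1 union(s), 0 star(s)
chars contribute 4×2 = 8; each union adds +2; each star adds +2
Total: 8 + 2 + 0 = 10 states


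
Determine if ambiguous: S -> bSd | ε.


balanced b^n…d^n: each string has a unique parse
Unambiguous


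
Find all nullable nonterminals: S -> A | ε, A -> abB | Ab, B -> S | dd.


A nonterminal is nullable iff some alternative derives ε (directly, or every symbol in it is nullable)
Nullable: {B, S}


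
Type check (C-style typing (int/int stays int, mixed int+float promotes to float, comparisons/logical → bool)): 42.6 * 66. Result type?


Operand types: float * int
Rule: mixed int/float promotes to float; int/int stays int
Result type: float


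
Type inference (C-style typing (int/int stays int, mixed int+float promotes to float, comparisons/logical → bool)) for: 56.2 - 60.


Operand types: float - int
Rule: mixed int/float promotes to float; int/int stays int
Result type: float


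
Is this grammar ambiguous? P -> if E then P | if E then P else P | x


dangling else: 'if E then if E then x else x' parses two ways
Ambiguous


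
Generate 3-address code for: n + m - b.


Break into single-operator statements:
t1 = n + m
t2 = t1 - b


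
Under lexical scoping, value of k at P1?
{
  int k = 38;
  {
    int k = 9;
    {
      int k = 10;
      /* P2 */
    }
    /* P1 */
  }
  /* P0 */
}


k declared in the same block as P1
k = 9


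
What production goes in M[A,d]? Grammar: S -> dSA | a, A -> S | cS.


For [A, d]: 'd' ∈ FIRST(S)
Entry: A -> S


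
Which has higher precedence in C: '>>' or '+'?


'+' is additive (level 9); '>>' is shift (level 8)
Higher level binds tighter
'+' has higher precedence than '>>'


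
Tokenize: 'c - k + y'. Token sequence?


Scan left to right, longest-match per lexeme
Tokens: ID(c), OP(-), ID(k), OP(+), ID(y)


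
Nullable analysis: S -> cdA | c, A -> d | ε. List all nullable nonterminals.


A nonterminal is nullable iff some alternative derives ε (directly, or every symbol in it is nullable)
Nullable: {A}


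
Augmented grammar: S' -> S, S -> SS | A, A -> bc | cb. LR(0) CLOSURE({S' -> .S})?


Start: S' -> .S
For each item with dot before a nonterminal B, add B -> .γ for every B-production
Closure: [S' -> .S, S -> .SS, S -> .A, A -> .bc, A -> .cb]


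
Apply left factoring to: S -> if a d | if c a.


Common prefix: 'if'
Factored: S -> if S', S' -> a d | c a


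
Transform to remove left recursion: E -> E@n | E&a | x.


Left-recursive alternatives: E@n, E&a; non-recursive: x
Introduce E': E -> xE', E' -> @nE' | &aE' | ε


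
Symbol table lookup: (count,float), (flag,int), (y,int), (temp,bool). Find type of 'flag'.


Lookup 'flag' → type int


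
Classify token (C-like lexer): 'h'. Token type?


Pattern: letter/underscore followed by alphanumerics, not a keyword
Type: IDENTIFIER


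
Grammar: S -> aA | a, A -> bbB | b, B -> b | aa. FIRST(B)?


Per alternative of B: FIRST(b) = {b}; FIRST(aa) = {a}
FIRST(B) = {a, b}


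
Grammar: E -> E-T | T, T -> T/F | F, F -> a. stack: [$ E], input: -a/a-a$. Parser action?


shift '-' to continue E -> E-T
Action: shift


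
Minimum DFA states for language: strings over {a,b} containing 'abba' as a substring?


KMP-style automaton: 4 progress states + 1 absorbing accept = 5
Minimal DFA: 5 states


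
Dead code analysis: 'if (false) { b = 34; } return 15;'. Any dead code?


condition is constant false, so the whole block is unreachable
Dead: 'if (false) { b = 34; }'


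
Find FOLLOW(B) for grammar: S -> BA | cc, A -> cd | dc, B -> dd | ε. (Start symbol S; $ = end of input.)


$ ∈ FOLLOW(S). For each A -> αBβ: add FIRST(β)\{ε} to FOLLOW(B); if β nullable, add FOLLOW(A).
FOLLOW(B) = {c, d}


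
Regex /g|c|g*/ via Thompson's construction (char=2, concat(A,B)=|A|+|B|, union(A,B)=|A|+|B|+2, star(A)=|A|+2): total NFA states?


Syntax tree has 3 char leaf(s), 2 union(s), 1 star(s)
chars contribute 3×2 = 6; each union adds +2; each star adds +2
Total: 6 + 4 + 2 = 12 states


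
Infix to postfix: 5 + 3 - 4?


Left to right (same or higher precedence on left)
Postfix: 5 3 + 4 -


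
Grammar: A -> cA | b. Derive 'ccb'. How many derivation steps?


Derivation: A => cA => ccA => ccb
Steps: 3


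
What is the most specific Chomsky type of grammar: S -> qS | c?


Right-linear: every RHS is a terminal or a terminal followed by one nonterminal
Classification: Type 3 (Regular)


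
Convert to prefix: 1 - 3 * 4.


'*' binds tighter: tree is (- 1 (* 3 4))
Prefix: - 1 * 3 4


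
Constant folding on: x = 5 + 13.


5 + 13 = 18 at compile time
Optimized: x = 18


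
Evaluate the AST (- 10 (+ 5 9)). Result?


Evaluate inner: (+ 5 9) = 14
Evaluate root: (- 10 14) = -4
Result: -4


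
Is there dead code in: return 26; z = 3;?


statement follows a return and is unreachable
Dead: 'z = 3'


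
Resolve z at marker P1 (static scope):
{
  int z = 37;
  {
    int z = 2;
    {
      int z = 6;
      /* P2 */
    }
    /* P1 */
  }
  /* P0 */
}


z declared in the same block as P1
z = 2


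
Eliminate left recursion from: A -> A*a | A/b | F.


Left-recursive alternatives: A*a, A/b; non-recursive: F
Introduce A': A -> FA', A' -> *aA' | /bA' | ε


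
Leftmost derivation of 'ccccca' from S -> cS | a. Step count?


Derivation: S => cS => ccS => cccS => ccccS => cccccS => ccccca
Steps: 6


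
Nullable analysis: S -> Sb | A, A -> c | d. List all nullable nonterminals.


A nonterminal is nullable iff some alternative derives ε (directly, or every symbol in it is nullable)
Nullable: {}


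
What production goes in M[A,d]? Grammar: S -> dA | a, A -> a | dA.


For [A, d]: 'd' ∈ FIRST(dA)
Entry: A -> dA


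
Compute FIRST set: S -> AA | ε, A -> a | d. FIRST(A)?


Per alternative of A: FIRST(a) = {a}; FIRST(d) = {d}
FIRST(A) = {a, d}


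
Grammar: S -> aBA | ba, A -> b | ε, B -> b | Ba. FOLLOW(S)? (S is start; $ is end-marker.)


$ ∈ FOLLOW(S). For each A -> αBβ: add FIRST(β)\{ε} to FOLLOW(B); if β nullable, add FOLLOW(A).
FOLLOW(S) = {$}


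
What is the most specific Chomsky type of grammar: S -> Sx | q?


Left-linear: every RHS is a terminal or one nonterminal followed by a terminal
Classification: Type 3 (Regular)


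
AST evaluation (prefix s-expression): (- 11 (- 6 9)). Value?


Evaluate inner: (- 6 9) = -3
Evaluate root: (- 11 -3) = 14
Result: 14


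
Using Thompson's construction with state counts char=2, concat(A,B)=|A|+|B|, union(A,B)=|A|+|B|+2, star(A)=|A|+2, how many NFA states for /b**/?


Syntax tree has 1 char leaf(s), 0 union(s), 2 star(s)
chars contribute 1×2 = 2; each union adds +2; each star adds +2
Total: 2 + 0 + 4 = 6 states


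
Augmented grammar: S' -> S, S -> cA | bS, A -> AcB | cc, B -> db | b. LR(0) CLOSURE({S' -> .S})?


Start: S' -> .S
For each item with dot before a nonterminal B, add B -> .γ for every B-production
Closure: [S' -> .S, S -> .cA, S -> .bS]


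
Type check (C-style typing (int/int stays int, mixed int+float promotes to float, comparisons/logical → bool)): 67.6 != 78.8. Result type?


Operand types: float != float
Rule: comparison yields bool
Result type: bool


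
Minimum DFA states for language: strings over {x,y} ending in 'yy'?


Track the longest suffix of input matching a prefix of 'yy': 3 classes (prefixes of length 0..2)
Minimal DFA: 3 states


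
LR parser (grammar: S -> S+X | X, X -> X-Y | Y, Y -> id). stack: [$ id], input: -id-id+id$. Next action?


'id' on top is the handle for Y -> id
Action: reduce (Y -> id)


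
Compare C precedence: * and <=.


'*' is multiplicative (level 10); '<=' is relational (level 7)
Higher level binds tighter
'*' has higher precedence than '<='


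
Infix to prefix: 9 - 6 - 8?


left-to-right (same/higher precedence on left): tree is (- (- 9 6) 8)
Prefix: - - 9 6 8


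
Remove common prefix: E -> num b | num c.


Common prefix: 'num'
Factored: E -> num E', E' -> b | c


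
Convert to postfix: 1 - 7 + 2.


Left to right (same or higher precedence on left)
Postfix: 1 7 - 2 +


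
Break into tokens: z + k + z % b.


Scan left to right, longest-match per lexeme
Tokens: ID(z), OP(+), ID(k), OP(+), ID(z), OP(%), ID(b)


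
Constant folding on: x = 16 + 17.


16 + 17 = 33 at compile time
Optimized: x = 33


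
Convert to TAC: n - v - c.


Break into single-operator statements:
t1 = n - v
t2 = t1 - c


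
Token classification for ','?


Pattern: delimiter/punctuation
Type: PUNCTUATION


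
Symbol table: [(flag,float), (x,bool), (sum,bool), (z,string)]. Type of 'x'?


Lookup 'x' → type bool


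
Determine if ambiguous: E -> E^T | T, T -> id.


precedence layered via separate nonterminal T: deterministic
Unambiguous


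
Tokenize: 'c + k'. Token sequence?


Scan left to right, longest-match per lexeme
Tokens: ID(c), OP(+), ID(k)


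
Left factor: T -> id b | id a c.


Common prefix: 'id'
Factored: T -> id T', T' -> b | a c


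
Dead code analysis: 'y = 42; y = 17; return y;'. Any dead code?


first assignment to y is overwritten before any read
Dead: 'y = 42'


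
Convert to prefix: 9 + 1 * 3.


'*' binds tighter: tree is (+ 9 (* 1 3))
Prefix: + 9 * 1 3


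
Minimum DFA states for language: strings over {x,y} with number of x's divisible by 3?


Track (count of x) mod 3: states 0..2, accept at 0
Minimal DFA: 3 states


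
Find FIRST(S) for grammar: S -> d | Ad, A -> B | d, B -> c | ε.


Per alternative of S: FIRST(d) = {d}; FIRST(Ad) = {c, d}
FIRST(S) = {c, d}


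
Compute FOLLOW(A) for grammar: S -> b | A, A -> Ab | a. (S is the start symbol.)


$ ∈ FOLLOW(S). For each A -> αBβ: add FIRST(β)\{ε} to FOLLOW(B); if β nullable, add FOLLOW(A).
FOLLOW(A) = {$, b}


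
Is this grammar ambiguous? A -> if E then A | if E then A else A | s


dangling else: 'if E then if E then s else s' parses two ways
Ambiguous


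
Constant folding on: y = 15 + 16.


15 + 16 = 31 at compile time
Optimized: y = 31


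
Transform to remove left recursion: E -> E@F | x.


Left-recursive alternatives: E@F; non-recursive: x
Introduce E': E -> xE', E' -> @FE' | ε


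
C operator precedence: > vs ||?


'>' is relational (level 7); '||' is logical OR (level 1)
Higher level binds tighter
'>' has higher precedence than '||'


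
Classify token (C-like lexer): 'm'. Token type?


Pattern: letter/underscore followed by alphanumerics, not a keyword
Type: IDENTIFIER


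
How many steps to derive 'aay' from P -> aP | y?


Derivation: P => aP => aaP => aay
Steps: 3


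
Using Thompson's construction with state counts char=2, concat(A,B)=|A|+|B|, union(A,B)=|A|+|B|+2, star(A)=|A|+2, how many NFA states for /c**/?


Syntax tree has 1 char leaf(s), 0 union(s), 2 star(s)
chars contribute 1×2 = 2; each union adds +2; each star adds +2
Total: 2 + 0 + 4 = 6 states


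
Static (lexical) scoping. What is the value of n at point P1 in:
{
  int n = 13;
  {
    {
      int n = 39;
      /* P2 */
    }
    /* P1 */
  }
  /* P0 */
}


P1's block does not declare n; resolves to the enclosing declaration at depth 0
n = 13


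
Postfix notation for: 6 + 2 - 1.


Left to right (same or higher precedence on left)
Postfix: 6 2 + 1 -


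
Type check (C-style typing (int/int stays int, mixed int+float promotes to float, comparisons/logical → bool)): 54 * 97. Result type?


Operand types: int * int
Rule: mixed int/float promotes to float; int/int stays int
Result type: int


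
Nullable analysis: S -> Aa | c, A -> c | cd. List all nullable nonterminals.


A nonterminal is nullable iff some alternative derives ε (directly, or every symbol in it is nullable)
Nullable: {}


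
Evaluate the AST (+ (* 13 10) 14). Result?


Evaluate inner: (* 13 10) = 130
Evaluate root: (+ 130 14) = 144
Result: 144


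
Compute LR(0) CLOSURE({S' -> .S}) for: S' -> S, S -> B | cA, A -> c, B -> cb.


Start: S' -> .S
For each item with dot before a nonterminal B, add B -> .γ for every B-production
Closure: [S' -> .S, S -> .B, S -> .cA, B -> .cb]


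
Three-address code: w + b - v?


Break into single-operator statements:
t1 = w + b
t2 = t1 - v


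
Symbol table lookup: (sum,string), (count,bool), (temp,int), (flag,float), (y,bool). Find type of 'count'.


Lookup 'count' → type bool


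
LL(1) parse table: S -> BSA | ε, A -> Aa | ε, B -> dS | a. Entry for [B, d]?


For [B, d]: 'd' ∈ FIRST(dS)
Entry: B -> dS


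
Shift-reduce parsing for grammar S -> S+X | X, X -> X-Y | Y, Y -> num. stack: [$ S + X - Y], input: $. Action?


handle 'X-Y' on top
Action: reduce (X -> X-Y)


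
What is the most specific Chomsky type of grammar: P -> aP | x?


Right-linear: every RHS is a terminal or a terminal followed by one nonterminal
Classification: Type 3 (Regular)


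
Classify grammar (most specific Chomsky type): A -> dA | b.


Right-linear: every RHS is a terminal or a terminal followed by one nonterminal
Classification: Type 3 (Regular)


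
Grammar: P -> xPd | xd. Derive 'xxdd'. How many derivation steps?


Derivation: P => xPd => xxdd
Steps: 2


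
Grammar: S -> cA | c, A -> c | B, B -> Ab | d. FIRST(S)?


Per alternative of S: FIRST(cA) = {c}; FIRST(c) = {c}
FIRST(S) = {c}


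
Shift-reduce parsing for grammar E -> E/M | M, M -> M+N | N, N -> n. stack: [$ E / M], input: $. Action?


handle 'E/M' on top; lookahead ∈ FOLLOW(E) = {/, $}
Action: reduce (E -> E/M)


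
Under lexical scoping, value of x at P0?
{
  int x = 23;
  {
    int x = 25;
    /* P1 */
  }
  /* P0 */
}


x declared in the same block as P0
x = 23


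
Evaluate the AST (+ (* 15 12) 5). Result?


Evaluate inner: (* 15 12) = 180
Evaluate root: (+ 180 5) = 185
Result: 185


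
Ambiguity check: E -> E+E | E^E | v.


'v+v^v' has two parse trees (no precedence encoded between + and ^)
Ambiguous


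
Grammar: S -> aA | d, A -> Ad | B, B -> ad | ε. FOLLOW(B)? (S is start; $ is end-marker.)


$ ∈ FOLLOW(S). For each A -> αBβ: add FIRST(β)\{ε} to FOLLOW(B); if β nullable, add FOLLOW(A).
FOLLOW(B) = {$, d}


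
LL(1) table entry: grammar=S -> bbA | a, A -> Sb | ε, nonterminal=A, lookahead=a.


For [A, a]: 'a' ∈ FIRST(Sb)
Entry: A -> Sb


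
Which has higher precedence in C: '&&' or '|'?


'|' is bitwise OR (level 3); '&&' is logical AND (level 2)
Higher level binds tighter
'|' has higher precedence than '&&'


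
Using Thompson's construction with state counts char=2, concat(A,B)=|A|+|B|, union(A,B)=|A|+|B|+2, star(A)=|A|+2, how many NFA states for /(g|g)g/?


Syntax tree has 3 char leaf(s), 1 union(s), 0 star(s)
chars contribute 3×2 = 6; each union adds +2; each star adds +2
Total: 6 + 2 + 0 = 8 states


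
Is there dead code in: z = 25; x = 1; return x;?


z is assigned but never read
Dead: 'z = 25'


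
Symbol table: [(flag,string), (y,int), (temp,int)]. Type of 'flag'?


Lookup 'flag' → type string


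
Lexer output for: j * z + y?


Scan left to right, longest-match per lexeme
Tokens: ID(j), OP(*), ID(z), OP(+), ID(y)


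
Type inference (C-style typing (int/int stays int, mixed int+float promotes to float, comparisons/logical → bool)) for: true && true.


Operand types: bool && bool
Rule: logical operators take bool operands and yield bool
Result type: bool


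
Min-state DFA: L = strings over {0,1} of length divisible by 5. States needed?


Track length mod 5: states 0..4, accept at 0
Minimal DFA: 5 states


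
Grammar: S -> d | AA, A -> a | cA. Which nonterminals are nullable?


A nonterminal is nullable iff some alternative derives ε (directly, or every symbol in it is nullable)
Nullable: {}


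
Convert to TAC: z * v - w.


Break into single-operator statements:
t1 = z * v
t2 = t1 - w


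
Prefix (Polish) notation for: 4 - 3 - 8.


left-to-right (same/higher precedence on left): tree is (- (- 4 3) 8)
Prefix: - - 4 3 8


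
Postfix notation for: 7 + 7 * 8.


* has higher precedence, evaluate 7*8 first
Postfix: 7 7 8 * +


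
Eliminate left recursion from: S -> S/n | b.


Left-recursive alternatives: S/n; non-recursive: b
Introduce S': S -> bS', S' -> /nS' | ε


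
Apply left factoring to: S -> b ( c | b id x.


Common prefix: 'b'
Factored: S -> b S', S' -> ( c | id x


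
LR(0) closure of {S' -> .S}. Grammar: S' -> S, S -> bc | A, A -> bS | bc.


Start: S' -> .S
For each item with dot before a nonterminal B, add B -> .γ for every B-production
Closure: [S' -> .S, S -> .bc, S -> .A, A -> .bS, A -> .bc]


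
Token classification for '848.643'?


Pattern: digits with a decimal point
Type: FLOAT_LITERAL


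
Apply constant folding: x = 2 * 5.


2 * 5 = 10 at compile time
Optimized: x = 10


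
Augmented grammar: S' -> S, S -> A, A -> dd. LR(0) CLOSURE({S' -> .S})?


Start: S' -> .S
For each item with dot before a nonterminal B, add B -> .γ for every B-production
Closure: [S' -> .S, S -> .A, A -> .dd]


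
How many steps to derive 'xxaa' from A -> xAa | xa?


Derivation: A => xAa => xxaa
Steps: 2


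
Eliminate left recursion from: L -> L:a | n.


Left-recursive alternatives: L:a; non-recursive: n
Introduce L': L -> nL', L' -> :aL' | ε


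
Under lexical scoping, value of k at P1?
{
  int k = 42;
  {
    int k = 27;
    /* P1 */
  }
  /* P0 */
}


k declared in the same block as P1
k = 27


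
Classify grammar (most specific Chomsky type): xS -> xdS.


LHS has context (more than one symbol) and |LHS| ≤ |RHS|
Classification: Type 1 (Context-Sensitive)


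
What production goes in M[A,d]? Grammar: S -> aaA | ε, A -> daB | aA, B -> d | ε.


For [A, d]: 'd' ∈ FIRST(daB)
Entry: A -> daB


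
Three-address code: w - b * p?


Break into single-operator statements:
t1 = b * p
t2 = w - t1


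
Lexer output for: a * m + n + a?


Scan left to right, longest-match per lexeme
Tokens: ID(a), OP(*), ID(m), OP(+), ID(n), OP(+), ID(a)


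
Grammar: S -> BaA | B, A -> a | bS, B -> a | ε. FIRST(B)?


Per alternative of B: FIRST(a) = {a}; FIRST(ε) = {ε}
FIRST(B) = {a, ε}


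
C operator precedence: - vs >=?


'-' is additive (level 9); '>=' is relational (level 7)
Higher level binds tighter
'-' has higher precedence than '>='


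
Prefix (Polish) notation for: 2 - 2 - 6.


left-to-right (same/higher precedence on left): tree is (- (- 2 2) 6)
Prefix: - - 2 2 6


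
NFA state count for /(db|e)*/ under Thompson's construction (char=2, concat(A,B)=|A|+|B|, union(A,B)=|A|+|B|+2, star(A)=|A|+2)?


Syntax tree has 3 char leaf(s), 1 union(s), 1 star(s)
chars contribute 3×2 = 6; each union adds +2; each star adds +2
Total: 6 + 2 + 2 = 10 states


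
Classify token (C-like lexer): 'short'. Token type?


Pattern: reserved word
Type: KEYWORD


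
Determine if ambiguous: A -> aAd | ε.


balanced a^n…d^n: each string has a unique parse
Unambiguous


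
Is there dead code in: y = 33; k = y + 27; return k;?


y is read by k's definition; k is returned
No dead code


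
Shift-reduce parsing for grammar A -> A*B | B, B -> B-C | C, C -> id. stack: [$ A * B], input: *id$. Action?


handle 'A*B' on top; lookahead ∈ FOLLOW(A) = {*, $}
Action: reduce (A -> A*B)


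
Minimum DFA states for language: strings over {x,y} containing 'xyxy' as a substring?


KMP-style automaton: 4 progress states + 1 absorbing accept = 5
Minimal DFA: 5 states


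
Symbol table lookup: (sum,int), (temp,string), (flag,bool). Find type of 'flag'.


Lookup 'flag' → type bool


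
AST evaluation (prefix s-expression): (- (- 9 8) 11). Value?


Evaluate inner: (- 9 8) = 1
Evaluate root: (- 1 11) = -10
Result: -10


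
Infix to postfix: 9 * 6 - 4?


Left to right (same or higher precedence on left)
Postfix: 9 6 * 4 -


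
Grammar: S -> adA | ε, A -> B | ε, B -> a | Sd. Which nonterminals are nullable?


A nonterminal is nullable iff some alternative derives ε (directly, or every symbol in it is nullable)
Nullable: {A, S}


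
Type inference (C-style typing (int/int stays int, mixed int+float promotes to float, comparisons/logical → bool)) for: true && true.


Operand types: bool && bool
Rule: logical operators take bool operands and yield bool
Result type: bool


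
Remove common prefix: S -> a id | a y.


Common prefix: 'a'
Factored: S -> a S', S' -> id | y


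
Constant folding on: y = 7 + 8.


7 + 8 = 15 at compile time
Optimized: y = 15


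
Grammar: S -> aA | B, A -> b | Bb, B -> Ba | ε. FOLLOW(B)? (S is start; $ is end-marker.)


$ ∈ FOLLOW(S). For each A -> αBβ: add FIRST(β)\{ε} to FOLLOW(B); if β nullable, add FOLLOW(A).
FOLLOW(B) = {$, a, b}


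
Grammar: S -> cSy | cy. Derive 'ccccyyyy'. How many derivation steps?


Derivation: S => cSy => ccSyy => cccSyyy => ccccyyyy
Steps: 4


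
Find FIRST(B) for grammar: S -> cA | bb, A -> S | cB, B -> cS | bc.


Per alternative of B: FIRST(cS) = {c}; FIRST(bc) = {b}
FIRST(B) = {b, c}


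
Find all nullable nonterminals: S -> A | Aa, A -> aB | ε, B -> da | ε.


A nonterminal is nullable iff some alternative derives ε (directly, or every symbol in it is nullable)
Nullable: {A, B, S}


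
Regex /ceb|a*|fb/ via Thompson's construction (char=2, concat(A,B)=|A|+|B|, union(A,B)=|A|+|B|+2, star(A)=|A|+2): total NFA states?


Syntax tree has 6 char leaf(s), 2 union(s), 1 star(s)
chars contribute 6×2 = 12; each union adds +2; each star adds +2
Total: 12 + 4 + 2 = 18 states


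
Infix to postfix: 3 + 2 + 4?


Left to right (same or higher precedence on left)
Postfix: 3 2 + 4 +


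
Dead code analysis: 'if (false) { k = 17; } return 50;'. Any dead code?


condition is constant false, so the whole block is unreachable
Dead: 'if (false) { k = 17; }'


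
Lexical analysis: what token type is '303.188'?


Pattern: digits with a decimal point
Type: FLOAT_LITERAL


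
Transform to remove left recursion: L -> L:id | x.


Left-recursive alternatives: L:id; non-recursive: x
Introduce L': L -> xL', L' -> :idL' | ε


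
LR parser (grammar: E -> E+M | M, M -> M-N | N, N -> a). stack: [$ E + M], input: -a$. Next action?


'-' can extend M; shift to build M -> M-N
Action: shift


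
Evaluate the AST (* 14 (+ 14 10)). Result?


Evaluate inner: (+ 14 10) = 24
Evaluate root: (* 14 24) = 336
Result: 336


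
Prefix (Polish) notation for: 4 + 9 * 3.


'*' binds tighter: tree is (+ 4 (* 9 3))
Prefix: + 4 * 9 3


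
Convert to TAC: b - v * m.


Break into single-operator statements:
t1 = v * m
t2 = b - t1


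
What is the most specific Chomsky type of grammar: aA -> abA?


LHS has context (more than one symbol) and |LHS| ≤ |RHS|
Classification: Type 1 (Context-Sensitive)


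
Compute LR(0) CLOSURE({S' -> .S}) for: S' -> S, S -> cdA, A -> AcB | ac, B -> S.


Start: S' -> .S
For each item with dot before a nonterminal B, add B -> .γ for every B-production
Closure: [S' -> .S, S -> .cdA]


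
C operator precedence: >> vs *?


'*' is multiplicative (level 10); '>>' is shift (level 8)
Higher level binds tighter
'*' has higher precedence than '>>'


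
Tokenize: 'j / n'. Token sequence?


Scan left to right, longest-match per lexeme
Tokens: ID(j), OP(/), ID(n)


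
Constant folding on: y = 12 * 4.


12 * 4 = 48 at compile time
Optimized: y = 48


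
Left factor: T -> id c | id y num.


Common prefix: 'id'
Factored: T -> id T', T' -> c | y num


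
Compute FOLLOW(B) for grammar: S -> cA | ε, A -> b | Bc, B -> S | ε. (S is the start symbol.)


$ ∈ FOLLOW(S). For each A -> αBβ: add FIRST(β)\{ε} to FOLLOW(B); if β nullable, add FOLLOW(A).
FOLLOW(B) = {c}


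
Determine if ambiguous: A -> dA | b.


right-linear, alternatives start with distinct terminals 'd' vs 'b': unique leftmost derivation
Unambiguous


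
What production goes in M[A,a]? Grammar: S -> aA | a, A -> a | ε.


For [A, a]: 'a' ∈ FIRST(a)
Entry: A -> a


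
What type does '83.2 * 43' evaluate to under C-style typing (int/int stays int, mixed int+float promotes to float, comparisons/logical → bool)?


Operand types: float * int
Rule: mixed int/float promotes to float; int/int stays int
Result type: float


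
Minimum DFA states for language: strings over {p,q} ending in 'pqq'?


Track the longest suffix of input matching a prefix of 'pqq': 4 classes (prefixes of length 0..3)
Minimal DFA: 4 states


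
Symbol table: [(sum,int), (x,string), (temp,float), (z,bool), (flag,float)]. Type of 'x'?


Lookup 'x' → type string


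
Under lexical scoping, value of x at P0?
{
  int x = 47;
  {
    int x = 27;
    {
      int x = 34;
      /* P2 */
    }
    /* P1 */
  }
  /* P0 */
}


x declared in the same block as P0
x = 47


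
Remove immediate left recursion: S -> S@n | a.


Left-recursive alternatives: S@n; non-recursive: a
Introduce S': S -> aS', S' -> @nS' | ε


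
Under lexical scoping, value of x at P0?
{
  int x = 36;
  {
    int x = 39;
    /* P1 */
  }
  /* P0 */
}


x declared in the same block as P0
x = 36


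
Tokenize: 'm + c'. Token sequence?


Scan left to right, longest-match per lexeme
Tokens: ID(m), OP(+), ID(c)


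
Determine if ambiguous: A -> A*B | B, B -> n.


precedence layered via separate nonterminal B: deterministic
Unambiguous


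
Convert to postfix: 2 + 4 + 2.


Left to right (same or higher precedence on left)
Postfix: 2 4 + 2 +


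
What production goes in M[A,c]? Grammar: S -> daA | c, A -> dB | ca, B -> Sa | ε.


For [A, c]: 'c' ∈ FIRST(ca)
Entry: A -> ca


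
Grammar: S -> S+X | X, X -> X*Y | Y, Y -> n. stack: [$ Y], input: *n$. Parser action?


'Y' (not preceded by X*) is the handle for X -> Y
Action: reduce (X -> Y)


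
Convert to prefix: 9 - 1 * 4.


'*' binds tighter: tree is (- 9 (* 1 4))
Prefix: - 9 * 1 4


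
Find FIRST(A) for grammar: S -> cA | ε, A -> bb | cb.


Per alternative of A: FIRST(bb) = {b}; FIRST(cb) = {c}
FIRST(A) = {b, c}


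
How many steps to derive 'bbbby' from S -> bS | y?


Derivation: S => bS => bbS => bbbS => bbbbS => bbbby
Steps: 5


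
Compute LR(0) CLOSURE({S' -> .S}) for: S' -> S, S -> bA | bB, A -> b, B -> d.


Start: S' -> .S
For each item with dot before a nonterminal B, add B -> .γ for every B-production
Closure: [S' -> .S, S -> .bA, S -> .bB]


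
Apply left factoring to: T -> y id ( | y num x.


Common prefix: 'y'
Factored: T -> y T', T' -> id ( | num x


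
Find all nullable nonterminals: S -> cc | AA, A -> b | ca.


A nonterminal is nullable iff some alternative derives ε (directly, or every symbol in it is nullable)
Nullable: {}


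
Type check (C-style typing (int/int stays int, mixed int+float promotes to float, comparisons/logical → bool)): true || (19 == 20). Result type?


Operand types: bool || bool
Rule: logical operators take bool operands and yield bool
Result type: bool


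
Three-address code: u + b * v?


Break into single-operator statements:
t1 = b * v
t2 = u + t1


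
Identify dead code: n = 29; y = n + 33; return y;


n is read by y's definition; y is returned
No dead code
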